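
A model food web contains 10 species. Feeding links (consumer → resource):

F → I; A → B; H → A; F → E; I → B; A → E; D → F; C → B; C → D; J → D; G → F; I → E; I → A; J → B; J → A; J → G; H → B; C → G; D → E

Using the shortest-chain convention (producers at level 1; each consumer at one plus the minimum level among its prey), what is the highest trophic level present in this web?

3

Producers (level 1): B, E.
Following each consumer down to its lowest-level prey: E → F → G (levels 1 through 3).
All prey of G (F 2) are at level 2 or above, so G is at level 1 + 2 = 3.
Every consumer has at least one prey at level 2 or below, so none exceeds level 3.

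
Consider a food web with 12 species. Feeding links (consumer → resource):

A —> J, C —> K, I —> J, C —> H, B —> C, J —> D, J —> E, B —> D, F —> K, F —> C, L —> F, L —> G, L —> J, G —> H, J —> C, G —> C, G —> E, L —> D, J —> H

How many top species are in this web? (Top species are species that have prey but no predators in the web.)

Top species (has prey, but nothing eats it): B, L, I, A.
Count: 4.

4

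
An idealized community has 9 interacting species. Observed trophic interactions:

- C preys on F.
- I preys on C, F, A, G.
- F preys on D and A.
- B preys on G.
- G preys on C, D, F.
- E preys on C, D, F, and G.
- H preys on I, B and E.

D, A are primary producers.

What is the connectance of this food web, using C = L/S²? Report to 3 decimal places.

The web has S = 9 species and L = 18 feeding links.
C = L / S² = 18 / 81 = 0.2222 ≈ 0.222.

C = 0.222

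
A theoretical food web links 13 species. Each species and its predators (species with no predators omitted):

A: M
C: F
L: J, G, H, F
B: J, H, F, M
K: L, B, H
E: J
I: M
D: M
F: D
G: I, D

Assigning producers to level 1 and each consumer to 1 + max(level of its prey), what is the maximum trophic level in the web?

Producers (level 1): A, C, K, E.
K → L → G → I → M gives M level 5.
No species has a prey at level 5, so no species reaches level 6.

5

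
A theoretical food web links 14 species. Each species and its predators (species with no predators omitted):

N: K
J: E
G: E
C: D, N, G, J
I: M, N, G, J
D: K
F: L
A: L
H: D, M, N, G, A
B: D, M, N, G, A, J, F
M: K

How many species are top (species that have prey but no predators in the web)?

3

Top species (has prey, but nothing eats it): K, L, E.
Count: 3.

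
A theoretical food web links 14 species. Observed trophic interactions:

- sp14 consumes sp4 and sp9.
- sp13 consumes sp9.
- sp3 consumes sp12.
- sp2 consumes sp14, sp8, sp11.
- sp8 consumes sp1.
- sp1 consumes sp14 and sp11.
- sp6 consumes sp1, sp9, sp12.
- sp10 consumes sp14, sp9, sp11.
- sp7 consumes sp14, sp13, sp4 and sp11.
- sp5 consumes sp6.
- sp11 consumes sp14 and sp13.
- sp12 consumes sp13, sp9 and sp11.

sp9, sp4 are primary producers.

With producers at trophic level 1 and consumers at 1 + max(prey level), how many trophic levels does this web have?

6

Producers (level 1): sp9, sp4.
sp9 → sp13 → sp11 → sp12 → sp6 → sp5 gives sp5 level 6.
No species has a prey at level 6, so no species reaches level 7.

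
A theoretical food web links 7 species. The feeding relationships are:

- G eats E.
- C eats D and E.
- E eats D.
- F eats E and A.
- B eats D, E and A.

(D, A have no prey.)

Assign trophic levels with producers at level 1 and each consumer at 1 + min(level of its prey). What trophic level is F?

Trophic level 2

A is a producer → level 1.
F eats A → level 2.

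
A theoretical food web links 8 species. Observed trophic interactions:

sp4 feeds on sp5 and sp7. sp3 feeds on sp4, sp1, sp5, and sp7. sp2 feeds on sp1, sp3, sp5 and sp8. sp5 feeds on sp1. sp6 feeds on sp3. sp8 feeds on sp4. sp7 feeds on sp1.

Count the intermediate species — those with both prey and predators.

Intermediate species (has both prey and predators): sp5, sp7, sp4, sp3, sp8.
Count: 5.

5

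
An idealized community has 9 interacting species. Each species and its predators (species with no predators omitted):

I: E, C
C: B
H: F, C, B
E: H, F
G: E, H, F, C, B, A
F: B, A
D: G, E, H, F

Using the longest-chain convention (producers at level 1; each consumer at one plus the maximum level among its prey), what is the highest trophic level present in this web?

6

Producers (level 1): I, D.
D → G → E → H → F → B gives B level 6.
No species has a prey at level 6, so no species reaches level 7.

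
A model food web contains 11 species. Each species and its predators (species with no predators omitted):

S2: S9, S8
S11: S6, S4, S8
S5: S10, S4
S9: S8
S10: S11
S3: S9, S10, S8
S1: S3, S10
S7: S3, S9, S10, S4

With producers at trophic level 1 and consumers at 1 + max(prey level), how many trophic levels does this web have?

5

Producers (level 1): S5, S1, S7, S2.
S1 → S3 → S10 → S11 → S4 gives S4 level 5.
No species has a prey at level 5, so no species reaches level 6.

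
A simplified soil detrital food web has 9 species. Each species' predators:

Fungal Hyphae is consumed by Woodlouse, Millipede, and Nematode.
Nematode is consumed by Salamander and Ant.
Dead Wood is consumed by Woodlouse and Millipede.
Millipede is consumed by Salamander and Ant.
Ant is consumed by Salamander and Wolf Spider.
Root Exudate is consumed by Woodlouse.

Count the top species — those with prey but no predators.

Top species (has prey, but nothing eats it): Woodlouse, Wolf Spider, Salamander.
Count: 3.

3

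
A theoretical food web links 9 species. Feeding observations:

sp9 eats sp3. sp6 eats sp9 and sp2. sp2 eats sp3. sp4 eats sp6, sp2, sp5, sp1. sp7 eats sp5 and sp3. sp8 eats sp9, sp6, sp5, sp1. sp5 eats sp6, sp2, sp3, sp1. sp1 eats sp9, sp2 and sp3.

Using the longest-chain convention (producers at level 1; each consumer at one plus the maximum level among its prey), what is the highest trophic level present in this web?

5

Producers (level 1): sp3.
sp3 → sp9 → sp6 → sp5 → sp7 gives sp7 level 5.
No species has a prey at level 5, so no species reaches level 6.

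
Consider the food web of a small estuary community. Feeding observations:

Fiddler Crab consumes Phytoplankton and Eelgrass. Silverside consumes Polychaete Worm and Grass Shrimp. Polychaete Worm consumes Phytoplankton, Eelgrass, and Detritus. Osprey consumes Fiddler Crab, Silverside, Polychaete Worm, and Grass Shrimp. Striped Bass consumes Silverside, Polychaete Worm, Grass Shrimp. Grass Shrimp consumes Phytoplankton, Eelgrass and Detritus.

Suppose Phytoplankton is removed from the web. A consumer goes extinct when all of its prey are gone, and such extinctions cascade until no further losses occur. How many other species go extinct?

Remove Phytoplankton.
Every predator of it retains at least one other prey: Fiddler Crab still has Eelgrass; Polychaete Worm still has Detritus, Eelgrass; Grass Shrimp still has Detritus, Eelgrass.
No consumer loses all prey, so no secondary extinctions occur.

0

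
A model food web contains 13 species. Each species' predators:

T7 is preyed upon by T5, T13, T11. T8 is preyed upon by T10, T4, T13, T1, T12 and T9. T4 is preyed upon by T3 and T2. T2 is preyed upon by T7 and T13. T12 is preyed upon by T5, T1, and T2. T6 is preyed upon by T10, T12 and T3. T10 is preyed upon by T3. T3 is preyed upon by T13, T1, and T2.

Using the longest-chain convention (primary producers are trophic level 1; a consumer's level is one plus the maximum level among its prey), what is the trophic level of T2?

T6 is a producer → level 1.
T10 eats T6 (level 1); other prey at levels: T8 1 → level 2.
T3 eats T10 (level 2); other prey at levels: T6 1, T4 2 → level 3.
T2 eats T3 (level 3); other prey at levels: T12 2, T4 2 → level 4.

Trophic level 4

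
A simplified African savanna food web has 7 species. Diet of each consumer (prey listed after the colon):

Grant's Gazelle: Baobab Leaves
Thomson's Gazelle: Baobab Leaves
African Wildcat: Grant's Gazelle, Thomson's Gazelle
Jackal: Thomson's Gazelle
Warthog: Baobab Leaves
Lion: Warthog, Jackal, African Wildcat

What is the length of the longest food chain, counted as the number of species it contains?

4 species

One longest chain: Baobab Leaves → Thomson's Gazelle → Jackal → Lion.
It has 4 species and 3 links.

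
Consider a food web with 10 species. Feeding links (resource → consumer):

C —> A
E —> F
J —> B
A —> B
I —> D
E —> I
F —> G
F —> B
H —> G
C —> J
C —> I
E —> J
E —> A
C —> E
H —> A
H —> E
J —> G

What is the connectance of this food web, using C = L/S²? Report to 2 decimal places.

C = 0.17

The web has S = 10 species and L = 17 feeding links.
C = L / S² = 17 / 100 = 0.1700 ≈ 0.17.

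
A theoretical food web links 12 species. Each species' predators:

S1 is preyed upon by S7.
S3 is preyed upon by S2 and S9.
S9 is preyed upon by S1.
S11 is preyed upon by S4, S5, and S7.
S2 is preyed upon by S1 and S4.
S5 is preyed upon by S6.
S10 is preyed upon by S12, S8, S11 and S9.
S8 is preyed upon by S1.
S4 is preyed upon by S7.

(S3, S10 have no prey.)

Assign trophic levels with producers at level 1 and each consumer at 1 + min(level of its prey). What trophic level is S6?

Trophic level 4

S10 is a producer → level 1.
S11 eats S10 → level 2.
S5 eats S11 → level 3.
S6 eats S5 → level 4.
No prey of S6 is below level 3, so 4 is the minimum.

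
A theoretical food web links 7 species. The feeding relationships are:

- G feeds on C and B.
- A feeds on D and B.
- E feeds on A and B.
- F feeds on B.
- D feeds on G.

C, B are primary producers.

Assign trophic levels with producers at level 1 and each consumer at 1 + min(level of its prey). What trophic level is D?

Trophic level 3

C is a producer → level 1.
G eats C → level 2.
D eats G → level 3.
No prey of D is below level 2, so 3 is the minimum.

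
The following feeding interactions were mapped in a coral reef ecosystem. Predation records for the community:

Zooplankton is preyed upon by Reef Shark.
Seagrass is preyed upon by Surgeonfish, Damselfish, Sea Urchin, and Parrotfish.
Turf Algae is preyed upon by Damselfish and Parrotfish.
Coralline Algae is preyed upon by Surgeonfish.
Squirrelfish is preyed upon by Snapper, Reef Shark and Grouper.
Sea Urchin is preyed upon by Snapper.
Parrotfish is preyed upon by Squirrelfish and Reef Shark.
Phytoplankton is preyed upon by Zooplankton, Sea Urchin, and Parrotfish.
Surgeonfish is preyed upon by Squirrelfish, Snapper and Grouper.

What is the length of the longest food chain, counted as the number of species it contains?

One longest chain: Phytoplankton → Parrotfish → Squirrelfish → Reef Shark.
It has 4 species and 3 links.

4 species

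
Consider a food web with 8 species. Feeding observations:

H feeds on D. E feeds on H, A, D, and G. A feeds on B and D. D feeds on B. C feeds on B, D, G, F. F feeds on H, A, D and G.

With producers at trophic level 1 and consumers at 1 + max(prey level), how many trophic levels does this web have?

Producers (level 1): B, G.
B → D → H → F → C gives C level 5.
No species has a prey at level 5, so no species reaches level 6.

5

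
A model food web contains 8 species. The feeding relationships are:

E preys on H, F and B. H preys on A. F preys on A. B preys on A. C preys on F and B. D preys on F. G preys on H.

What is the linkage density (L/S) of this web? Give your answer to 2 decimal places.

There are L = 10 links among S = 8 species.
L/S = 10/8 = 1.2500 ≈ 1.25.

L/S = 1.25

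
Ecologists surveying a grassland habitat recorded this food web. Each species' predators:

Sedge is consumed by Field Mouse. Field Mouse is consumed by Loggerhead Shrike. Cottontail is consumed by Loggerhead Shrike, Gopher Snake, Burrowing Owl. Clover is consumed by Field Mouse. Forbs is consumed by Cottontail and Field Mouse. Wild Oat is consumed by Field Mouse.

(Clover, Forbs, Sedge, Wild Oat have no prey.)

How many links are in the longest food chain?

One longest chain: Forbs → Cottontail → Loggerhead Shrike.
It has 3 species and 2 links.

2 links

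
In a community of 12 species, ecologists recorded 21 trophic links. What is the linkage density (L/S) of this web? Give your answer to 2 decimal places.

There are L = 21 links among S = 12 species.
L/S = 21/12 = 1.7500 ≈ 1.75.

L/S = 1.75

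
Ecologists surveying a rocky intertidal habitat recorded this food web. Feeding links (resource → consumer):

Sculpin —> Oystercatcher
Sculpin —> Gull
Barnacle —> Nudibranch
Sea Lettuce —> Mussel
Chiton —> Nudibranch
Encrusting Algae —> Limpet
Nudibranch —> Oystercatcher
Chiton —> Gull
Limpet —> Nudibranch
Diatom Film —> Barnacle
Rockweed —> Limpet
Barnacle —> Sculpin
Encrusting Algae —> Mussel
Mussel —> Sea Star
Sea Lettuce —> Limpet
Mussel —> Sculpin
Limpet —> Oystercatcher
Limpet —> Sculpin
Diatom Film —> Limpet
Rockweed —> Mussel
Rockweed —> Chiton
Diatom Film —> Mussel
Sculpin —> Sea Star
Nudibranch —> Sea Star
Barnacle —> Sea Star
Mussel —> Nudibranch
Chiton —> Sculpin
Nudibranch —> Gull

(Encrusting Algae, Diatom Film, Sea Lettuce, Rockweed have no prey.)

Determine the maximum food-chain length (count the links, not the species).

3 links

One longest chain: Encrusting Algae → Limpet → Nudibranch → Gull.
It has 4 species and 3 links.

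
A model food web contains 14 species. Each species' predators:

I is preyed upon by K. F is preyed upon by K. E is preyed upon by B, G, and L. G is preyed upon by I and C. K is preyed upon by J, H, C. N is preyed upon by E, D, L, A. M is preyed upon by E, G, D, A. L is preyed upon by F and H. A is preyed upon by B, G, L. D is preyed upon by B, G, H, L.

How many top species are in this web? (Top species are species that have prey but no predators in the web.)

Top species (has prey, but nothing eats it): B, J, H, C.
Count: 4.

4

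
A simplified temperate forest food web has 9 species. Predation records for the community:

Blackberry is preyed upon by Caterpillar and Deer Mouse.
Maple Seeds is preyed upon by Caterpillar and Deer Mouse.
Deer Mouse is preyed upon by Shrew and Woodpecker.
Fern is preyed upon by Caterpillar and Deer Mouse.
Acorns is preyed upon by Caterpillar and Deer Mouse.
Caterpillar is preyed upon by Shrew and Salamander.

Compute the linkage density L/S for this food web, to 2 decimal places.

There are L = 12 links among S = 9 species.
L/S = 12/9 = 1.3333 ≈ 1.33.

L/S = 1.33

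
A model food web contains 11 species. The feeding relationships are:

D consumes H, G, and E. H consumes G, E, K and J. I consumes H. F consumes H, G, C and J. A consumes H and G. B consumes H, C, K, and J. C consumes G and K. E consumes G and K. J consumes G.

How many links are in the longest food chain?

One longest chain: G → J → H → F.
It has 4 species and 3 links.

3 links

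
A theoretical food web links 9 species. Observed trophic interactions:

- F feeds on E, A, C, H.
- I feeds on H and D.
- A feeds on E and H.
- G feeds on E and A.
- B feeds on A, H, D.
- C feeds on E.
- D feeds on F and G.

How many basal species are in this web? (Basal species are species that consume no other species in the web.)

2

Basal species (no prey listed): E, H.
Count: 2.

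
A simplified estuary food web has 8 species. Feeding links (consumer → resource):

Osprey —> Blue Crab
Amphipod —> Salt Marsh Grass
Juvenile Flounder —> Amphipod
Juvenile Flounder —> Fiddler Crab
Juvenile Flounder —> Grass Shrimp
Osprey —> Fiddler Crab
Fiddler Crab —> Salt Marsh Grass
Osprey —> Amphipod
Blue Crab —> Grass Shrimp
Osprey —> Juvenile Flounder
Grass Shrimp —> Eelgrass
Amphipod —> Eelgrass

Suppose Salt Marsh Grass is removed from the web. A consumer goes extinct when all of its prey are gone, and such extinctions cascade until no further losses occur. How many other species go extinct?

Remove Salt Marsh Grass.
Round 1: Fiddler Crab (all prey gone) → extinct.
No further losses. Total secondary extinctions: 1.

1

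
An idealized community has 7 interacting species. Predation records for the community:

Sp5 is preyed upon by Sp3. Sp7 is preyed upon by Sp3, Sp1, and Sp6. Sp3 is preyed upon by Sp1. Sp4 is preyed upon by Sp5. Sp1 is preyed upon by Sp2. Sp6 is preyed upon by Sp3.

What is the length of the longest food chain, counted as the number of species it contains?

One longest chain: Sp4 → Sp5 → Sp3 → Sp1 → Sp2.
It has 5 species and 4 links.

5 species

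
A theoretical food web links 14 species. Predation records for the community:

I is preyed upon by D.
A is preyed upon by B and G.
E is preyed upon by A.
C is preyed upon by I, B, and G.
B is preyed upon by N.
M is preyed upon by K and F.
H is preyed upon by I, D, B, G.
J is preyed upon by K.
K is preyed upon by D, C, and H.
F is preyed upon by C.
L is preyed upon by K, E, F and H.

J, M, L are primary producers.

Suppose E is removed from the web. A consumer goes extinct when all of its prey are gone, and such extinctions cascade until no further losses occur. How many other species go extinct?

1

Remove E.
Round 1: A (all prey gone) → extinct.
No further losses. Total secondary extinctions: 1.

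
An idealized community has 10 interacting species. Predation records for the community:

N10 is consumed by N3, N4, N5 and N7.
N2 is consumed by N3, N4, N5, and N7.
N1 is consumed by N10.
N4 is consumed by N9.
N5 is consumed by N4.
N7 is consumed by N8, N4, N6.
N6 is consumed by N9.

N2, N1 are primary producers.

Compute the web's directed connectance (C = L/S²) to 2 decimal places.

C = 0.15

The web has S = 10 species and L = 15 feeding links.
C = L / S² = 15 / 100 = 0.1500 ≈ 0.15.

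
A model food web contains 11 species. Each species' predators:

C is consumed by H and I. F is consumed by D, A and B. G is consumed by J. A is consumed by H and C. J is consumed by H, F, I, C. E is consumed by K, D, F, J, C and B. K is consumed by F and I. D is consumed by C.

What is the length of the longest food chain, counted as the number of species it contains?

6 species

One longest chain: E → K → F → A → C → H.
It has 6 species and 5 links.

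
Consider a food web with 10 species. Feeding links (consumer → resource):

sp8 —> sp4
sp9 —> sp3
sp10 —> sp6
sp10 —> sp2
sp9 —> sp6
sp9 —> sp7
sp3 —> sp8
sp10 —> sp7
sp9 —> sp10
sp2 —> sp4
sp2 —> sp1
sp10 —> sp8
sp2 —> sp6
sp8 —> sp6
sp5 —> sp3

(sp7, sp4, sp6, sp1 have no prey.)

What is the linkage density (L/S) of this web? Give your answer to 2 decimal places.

L/S = 1.50

There are L = 15 links among S = 10 species.
L/S = 15/10 = 1.5000 ≈ 1.50.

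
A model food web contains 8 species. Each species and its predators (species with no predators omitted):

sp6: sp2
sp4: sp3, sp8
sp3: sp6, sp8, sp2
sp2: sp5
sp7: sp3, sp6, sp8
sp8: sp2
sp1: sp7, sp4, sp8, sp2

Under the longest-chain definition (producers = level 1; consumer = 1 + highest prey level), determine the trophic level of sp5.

sp1 is a producer → level 1.
sp7 eats sp1 → level 2.
sp3 eats sp7 (level 2); other prey at levels: sp4 2 → level 3.
sp6 eats sp3 (level 3); other prey at levels: sp7 2 → level 4.
sp2 eats sp6 (level 4); other prey at levels: sp1 1, sp3 3, sp8 4 → level 5.
sp5 eats sp2 → level 6.

Trophic level 6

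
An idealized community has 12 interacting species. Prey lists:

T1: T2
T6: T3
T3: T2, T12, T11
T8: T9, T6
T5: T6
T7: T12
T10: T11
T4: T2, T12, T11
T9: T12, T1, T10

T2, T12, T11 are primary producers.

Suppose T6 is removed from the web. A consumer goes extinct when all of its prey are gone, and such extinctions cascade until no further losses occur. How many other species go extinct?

1

Remove T6.
Round 1: T5 (all prey gone) → extinct.
No further losses. Total secondary extinctions: 1.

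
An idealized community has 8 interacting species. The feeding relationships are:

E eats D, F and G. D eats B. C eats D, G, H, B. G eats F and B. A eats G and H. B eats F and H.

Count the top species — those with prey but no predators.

3

Top species (has prey, but nothing eats it): A, E, C.
Count: 3.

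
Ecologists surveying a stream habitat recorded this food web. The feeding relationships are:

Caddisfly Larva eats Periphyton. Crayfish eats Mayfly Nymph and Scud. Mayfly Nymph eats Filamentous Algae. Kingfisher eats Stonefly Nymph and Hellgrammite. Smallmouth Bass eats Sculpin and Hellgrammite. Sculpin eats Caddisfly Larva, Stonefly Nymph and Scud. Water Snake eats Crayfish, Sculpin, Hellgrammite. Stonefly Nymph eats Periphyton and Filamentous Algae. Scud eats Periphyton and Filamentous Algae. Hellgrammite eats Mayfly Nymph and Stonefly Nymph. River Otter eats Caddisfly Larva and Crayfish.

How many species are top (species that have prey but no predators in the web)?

4

Top species (has prey, but nothing eats it): Smallmouth Bass, Kingfisher, Water Snake, River Otter.
Count: 4.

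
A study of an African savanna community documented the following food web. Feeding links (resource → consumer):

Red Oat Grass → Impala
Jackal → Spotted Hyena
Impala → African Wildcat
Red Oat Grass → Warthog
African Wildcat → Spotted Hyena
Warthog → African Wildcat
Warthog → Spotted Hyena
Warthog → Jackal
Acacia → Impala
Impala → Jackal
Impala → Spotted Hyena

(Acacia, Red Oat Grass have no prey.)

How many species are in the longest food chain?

4 species

One longest chain: Red Oat Grass → Warthog → Jackal → Spotted Hyena.
It has 4 species and 3 links.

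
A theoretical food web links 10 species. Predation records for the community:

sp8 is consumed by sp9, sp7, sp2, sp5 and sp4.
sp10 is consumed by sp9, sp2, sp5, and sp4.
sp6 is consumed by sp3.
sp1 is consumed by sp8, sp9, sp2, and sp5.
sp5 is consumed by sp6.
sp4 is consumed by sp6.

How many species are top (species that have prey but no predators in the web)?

4

Top species (has prey, but nothing eats it): sp9, sp2, sp7, sp3.
Count: 4.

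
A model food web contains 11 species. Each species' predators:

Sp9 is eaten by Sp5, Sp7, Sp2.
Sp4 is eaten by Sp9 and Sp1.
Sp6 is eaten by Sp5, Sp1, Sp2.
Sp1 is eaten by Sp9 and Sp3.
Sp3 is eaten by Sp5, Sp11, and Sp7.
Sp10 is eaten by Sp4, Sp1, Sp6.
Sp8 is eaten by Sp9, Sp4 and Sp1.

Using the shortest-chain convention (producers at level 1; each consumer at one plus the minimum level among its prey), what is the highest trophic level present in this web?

Producers (level 1): Sp8, Sp10.
Following each consumer down to its lowest-level prey: Sp8 → Sp1 → Sp3 → Sp11 (levels 1 through 4).
All prey of Sp11 (Sp3 3) are at level 3 or above, so Sp11 is at level 1 + 3 = 4.
Every consumer has at least one prey at level 3 or below, so none exceeds level 4.

4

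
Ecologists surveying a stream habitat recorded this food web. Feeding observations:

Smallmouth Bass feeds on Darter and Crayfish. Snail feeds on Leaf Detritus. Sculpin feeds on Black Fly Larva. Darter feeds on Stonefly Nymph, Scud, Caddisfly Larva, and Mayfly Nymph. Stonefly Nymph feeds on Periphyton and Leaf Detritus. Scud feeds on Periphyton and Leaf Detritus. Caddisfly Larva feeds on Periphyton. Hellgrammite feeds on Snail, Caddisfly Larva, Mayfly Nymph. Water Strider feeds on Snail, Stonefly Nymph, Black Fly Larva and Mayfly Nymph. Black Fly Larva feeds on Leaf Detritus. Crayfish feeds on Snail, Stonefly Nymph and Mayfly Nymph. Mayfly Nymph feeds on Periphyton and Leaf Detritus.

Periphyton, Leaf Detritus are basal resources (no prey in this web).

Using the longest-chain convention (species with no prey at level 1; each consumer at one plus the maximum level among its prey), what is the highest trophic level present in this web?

Basal resources (level 1): Periphyton, Leaf Detritus.
Periphyton → Mayfly Nymph → Darter → Smallmouth Bass gives Smallmouth Bass level 4.
No species has a prey at level 4, so no species reaches level 5.

4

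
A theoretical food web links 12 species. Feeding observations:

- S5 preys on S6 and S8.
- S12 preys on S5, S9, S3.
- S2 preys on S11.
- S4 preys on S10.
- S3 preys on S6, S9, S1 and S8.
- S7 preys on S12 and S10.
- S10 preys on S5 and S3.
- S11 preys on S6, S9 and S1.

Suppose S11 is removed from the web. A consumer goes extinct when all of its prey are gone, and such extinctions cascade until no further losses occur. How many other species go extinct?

1

Remove S11.
Round 1: S2 (all prey gone) → extinct.
No further losses. Total secondary extinctions: 1.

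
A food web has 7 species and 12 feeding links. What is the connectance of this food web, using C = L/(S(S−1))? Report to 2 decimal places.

C = 0.29

The web has S = 7 species and L = 12 feeding links.
C = L / (S(S−1)) = 12 / 42 = 0.2857 ≈ 0.29.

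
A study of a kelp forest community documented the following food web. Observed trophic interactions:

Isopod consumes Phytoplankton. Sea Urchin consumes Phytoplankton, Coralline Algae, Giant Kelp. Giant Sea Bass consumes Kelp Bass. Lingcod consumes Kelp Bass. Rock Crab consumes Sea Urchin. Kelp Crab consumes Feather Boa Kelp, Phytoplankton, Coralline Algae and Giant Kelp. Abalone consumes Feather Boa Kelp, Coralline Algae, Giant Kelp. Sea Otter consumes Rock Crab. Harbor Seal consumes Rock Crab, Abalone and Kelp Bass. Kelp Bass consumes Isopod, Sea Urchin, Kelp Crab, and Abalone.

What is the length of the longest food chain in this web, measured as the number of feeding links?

3 links

One longest chain: Phytoplankton → Sea Urchin → Rock Crab → Harbor Seal.
It has 4 species and 3 links.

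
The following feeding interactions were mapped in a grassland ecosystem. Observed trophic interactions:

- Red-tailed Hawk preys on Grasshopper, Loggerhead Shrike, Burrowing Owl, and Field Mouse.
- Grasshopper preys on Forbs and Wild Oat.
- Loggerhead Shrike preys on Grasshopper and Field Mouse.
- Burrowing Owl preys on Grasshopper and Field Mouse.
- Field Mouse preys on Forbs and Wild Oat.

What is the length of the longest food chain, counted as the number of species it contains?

One longest chain: Wild Oat → Field Mouse → Burrowing Owl → Red-tailed Hawk.
It has 4 species and 3 links.

4 species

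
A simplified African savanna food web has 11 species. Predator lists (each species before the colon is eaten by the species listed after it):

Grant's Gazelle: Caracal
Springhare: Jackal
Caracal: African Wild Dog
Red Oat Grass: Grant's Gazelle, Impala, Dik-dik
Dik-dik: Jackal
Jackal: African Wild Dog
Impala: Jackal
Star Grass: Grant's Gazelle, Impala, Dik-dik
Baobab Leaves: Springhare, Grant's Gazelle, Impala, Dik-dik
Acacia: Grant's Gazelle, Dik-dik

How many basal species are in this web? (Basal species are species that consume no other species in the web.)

Basal species (no prey listed): Star Grass, Baobab Leaves, Red Oat Grass, Acacia.
Count: 4.

4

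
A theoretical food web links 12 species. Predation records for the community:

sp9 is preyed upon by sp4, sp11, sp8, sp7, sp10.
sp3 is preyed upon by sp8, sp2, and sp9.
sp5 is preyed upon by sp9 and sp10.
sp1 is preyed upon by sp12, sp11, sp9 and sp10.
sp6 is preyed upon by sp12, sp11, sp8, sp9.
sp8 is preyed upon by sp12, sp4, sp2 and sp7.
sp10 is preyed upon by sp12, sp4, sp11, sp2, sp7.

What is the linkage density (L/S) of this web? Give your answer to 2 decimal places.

L/S = 2.25

There are L = 27 links among S = 12 species.
L/S = 27/12 = 2.2500 ≈ 2.25.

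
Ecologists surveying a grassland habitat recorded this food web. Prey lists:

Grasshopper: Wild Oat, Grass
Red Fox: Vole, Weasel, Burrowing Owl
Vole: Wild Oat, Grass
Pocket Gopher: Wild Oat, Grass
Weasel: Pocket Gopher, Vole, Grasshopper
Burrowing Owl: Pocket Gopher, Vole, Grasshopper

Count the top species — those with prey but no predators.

Top species (has prey, but nothing eats it): Red Fox.
Count: 1.

1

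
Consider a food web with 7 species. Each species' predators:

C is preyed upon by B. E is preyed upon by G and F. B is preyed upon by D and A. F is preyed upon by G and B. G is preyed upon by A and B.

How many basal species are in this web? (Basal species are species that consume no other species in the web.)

Basal species (no prey listed): C, E.
Count: 2.

2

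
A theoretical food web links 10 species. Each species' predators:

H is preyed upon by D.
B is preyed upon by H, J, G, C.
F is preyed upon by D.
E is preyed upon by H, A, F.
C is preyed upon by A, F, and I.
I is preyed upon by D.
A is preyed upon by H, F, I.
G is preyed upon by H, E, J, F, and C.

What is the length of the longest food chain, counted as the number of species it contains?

6 species

One longest chain: B → G → E → A → H → D.
It has 6 species and 5 links.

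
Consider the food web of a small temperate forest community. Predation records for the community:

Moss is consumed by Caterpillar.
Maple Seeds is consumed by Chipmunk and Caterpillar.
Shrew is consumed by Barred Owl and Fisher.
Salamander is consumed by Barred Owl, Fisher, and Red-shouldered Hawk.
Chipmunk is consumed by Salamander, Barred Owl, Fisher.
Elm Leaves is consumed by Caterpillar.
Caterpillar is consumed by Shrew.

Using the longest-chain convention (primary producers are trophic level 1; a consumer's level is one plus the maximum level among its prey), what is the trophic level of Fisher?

Trophic level 4

Moss is a producer → level 1.
Caterpillar eats Moss (level 1); other prey at levels: Elm Leaves 1, Maple Seeds 1 → level 2.
Shrew eats Caterpillar → level 3.
Fisher eats Shrew (level 3); other prey at levels: Chipmunk 2, Salamander 3 → level 4.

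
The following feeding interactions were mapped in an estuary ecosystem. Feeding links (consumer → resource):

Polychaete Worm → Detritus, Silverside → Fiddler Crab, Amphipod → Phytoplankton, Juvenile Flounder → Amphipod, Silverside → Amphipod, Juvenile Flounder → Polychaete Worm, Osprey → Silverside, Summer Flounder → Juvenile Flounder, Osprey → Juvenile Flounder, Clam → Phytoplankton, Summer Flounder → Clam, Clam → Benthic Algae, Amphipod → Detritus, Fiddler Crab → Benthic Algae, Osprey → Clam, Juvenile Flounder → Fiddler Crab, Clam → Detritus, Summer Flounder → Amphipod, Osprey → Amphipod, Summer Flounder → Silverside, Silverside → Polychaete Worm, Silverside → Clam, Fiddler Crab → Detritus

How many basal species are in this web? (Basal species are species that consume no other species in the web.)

3

Basal species (no prey listed): Phytoplankton, Detritus, Benthic Algae.
Count: 3.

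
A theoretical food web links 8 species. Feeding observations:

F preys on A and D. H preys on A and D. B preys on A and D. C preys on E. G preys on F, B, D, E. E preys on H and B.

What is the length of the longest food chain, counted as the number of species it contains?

One longest chain: A → H → E → G.
It has 4 species and 3 links.

4 species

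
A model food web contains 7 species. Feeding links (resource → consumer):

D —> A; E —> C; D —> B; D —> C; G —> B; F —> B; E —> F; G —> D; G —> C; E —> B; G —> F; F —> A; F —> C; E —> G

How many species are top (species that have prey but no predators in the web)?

3

Top species (has prey, but nothing eats it): C, B, A.
Count: 3.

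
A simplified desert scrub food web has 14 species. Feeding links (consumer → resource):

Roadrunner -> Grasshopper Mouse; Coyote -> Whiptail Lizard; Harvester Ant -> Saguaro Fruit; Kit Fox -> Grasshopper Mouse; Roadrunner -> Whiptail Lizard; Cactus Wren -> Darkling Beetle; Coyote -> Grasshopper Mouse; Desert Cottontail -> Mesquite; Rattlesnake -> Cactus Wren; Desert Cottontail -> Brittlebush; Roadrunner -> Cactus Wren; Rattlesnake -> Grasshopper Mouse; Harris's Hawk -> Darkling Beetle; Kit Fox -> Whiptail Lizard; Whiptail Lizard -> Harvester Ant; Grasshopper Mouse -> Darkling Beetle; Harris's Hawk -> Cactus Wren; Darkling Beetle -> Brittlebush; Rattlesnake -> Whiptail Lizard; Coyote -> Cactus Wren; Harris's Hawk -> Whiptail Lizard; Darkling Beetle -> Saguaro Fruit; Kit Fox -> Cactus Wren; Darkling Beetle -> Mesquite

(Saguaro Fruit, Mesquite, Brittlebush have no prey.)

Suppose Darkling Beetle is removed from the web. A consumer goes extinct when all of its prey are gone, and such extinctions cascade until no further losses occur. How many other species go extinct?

Remove Darkling Beetle.
Round 1: Cactus Wren (all prey gone), Grasshopper Mouse (all prey gone) → extinct.
No further losses. Total secondary extinctions: 2.

2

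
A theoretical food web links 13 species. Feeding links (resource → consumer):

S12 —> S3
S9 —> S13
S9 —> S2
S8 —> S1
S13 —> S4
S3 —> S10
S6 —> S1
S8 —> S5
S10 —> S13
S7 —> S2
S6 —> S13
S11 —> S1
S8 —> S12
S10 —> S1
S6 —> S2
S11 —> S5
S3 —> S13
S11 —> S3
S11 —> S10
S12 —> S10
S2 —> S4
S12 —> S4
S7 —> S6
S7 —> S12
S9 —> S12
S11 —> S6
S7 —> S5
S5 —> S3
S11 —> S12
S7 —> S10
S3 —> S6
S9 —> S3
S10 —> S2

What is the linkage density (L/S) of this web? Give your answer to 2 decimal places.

L/S = 2.54

There are L = 33 links among S = 13 species.
L/S = 33/13 = 2.5385 ≈ 2.54.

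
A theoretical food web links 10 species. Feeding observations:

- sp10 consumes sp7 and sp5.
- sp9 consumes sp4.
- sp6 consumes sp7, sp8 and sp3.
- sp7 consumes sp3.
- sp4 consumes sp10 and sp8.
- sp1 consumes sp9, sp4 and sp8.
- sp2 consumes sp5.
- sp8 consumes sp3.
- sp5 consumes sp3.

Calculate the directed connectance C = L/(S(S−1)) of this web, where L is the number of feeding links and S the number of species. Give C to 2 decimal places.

C = 0.17

The web has S = 10 species and L = 15 feeding links.
C = L / (S(S−1)) = 15 / 90 = 0.1667 ≈ 0.17.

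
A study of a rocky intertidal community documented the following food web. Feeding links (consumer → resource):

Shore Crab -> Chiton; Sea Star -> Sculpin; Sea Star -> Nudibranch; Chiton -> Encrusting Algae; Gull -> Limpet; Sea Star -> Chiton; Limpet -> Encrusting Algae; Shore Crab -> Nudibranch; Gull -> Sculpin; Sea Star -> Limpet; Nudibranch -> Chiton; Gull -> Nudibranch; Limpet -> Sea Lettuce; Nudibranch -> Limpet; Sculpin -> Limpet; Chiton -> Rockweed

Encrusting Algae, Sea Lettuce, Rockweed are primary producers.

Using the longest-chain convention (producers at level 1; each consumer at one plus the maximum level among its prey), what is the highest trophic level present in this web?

4

Producers (level 1): Encrusting Algae, Sea Lettuce, Rockweed.
Encrusting Algae → Chiton → Nudibranch → Gull gives Gull level 4.
No species has a prey at level 4, so no species reaches level 5.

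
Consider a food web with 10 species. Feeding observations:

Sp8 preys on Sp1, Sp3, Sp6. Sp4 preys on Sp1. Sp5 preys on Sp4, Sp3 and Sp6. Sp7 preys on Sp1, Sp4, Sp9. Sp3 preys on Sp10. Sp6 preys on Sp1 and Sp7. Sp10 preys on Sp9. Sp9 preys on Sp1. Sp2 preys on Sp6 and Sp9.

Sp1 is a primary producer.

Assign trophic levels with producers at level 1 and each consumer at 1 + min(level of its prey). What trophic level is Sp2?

Trophic level 3

Sp1 is a producer → level 1.
Sp9 eats Sp1 → level 2.
Sp2 eats Sp9 → level 3.
No prey of Sp2 is below level 2, so 3 is the minimum.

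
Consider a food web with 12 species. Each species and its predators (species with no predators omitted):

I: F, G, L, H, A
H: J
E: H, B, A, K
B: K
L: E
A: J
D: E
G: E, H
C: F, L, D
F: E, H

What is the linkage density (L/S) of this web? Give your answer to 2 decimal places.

L/S = 1.75

There are L = 21 links among S = 12 species.
L/S = 21/12 = 1.7500 ≈ 1.75.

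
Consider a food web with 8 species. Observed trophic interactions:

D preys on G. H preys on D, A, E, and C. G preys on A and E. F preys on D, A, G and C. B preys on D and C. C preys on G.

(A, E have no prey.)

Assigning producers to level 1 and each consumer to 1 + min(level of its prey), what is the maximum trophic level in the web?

4

Producers (level 1): A, E.
Following each consumer down to its lowest-level prey: A → G → D → B (levels 1 through 4).
All prey of B (D 3, C 3) are at level 3 or above, so B is at level 1 + 3 = 4.
Every consumer has at least one prey at level 3 or below, so none exceeds level 4.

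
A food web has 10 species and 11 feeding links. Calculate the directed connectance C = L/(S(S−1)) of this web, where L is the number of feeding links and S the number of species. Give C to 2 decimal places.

The web has S = 10 species and L = 11 feeding links.
C = L / (S(S−1)) = 11 / 90 = 0.1222 ≈ 0.12.

C = 0.12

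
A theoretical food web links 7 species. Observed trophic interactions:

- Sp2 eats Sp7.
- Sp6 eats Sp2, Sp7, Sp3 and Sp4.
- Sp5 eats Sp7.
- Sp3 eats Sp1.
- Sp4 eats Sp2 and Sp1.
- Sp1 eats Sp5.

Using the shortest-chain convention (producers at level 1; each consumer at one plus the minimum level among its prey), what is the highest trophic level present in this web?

Producers (level 1): Sp7.
Following each consumer down to its lowest-level prey: Sp7 → Sp5 → Sp1 → Sp3 (levels 1 through 4).
All prey of Sp3 (Sp1 3) are at level 3 or above, so Sp3 is at level 1 + 3 = 4.
Every consumer has at least one prey at level 3 or below, so none exceeds level 4.

4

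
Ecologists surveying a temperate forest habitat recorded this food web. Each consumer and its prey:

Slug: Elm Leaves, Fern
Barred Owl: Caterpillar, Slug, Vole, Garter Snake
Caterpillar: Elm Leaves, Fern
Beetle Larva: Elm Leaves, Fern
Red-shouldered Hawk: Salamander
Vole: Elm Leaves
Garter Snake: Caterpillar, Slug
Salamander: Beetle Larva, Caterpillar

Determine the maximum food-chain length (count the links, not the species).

One longest chain: Elm Leaves → Beetle Larva → Salamander → Red-shouldered Hawk.
It has 4 species and 3 links.

3 links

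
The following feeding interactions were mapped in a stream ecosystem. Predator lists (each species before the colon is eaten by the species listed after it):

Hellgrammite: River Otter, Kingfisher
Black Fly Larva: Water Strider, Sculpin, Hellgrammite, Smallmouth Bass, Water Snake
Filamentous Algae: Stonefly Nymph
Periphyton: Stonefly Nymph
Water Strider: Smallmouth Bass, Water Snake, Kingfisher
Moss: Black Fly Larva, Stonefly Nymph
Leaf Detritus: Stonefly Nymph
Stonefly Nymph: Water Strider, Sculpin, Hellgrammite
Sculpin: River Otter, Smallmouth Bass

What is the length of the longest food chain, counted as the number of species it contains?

4 species

One longest chain: Moss → Black Fly Larva → Hellgrammite → River Otter.
It has 4 species and 3 links.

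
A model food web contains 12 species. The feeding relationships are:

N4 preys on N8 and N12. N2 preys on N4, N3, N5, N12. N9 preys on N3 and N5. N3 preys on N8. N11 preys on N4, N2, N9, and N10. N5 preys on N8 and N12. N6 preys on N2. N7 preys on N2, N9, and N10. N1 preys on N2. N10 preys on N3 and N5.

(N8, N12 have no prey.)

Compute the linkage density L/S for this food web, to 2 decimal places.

There are L = 22 links among S = 12 species.
L/S = 22/12 = 1.8333 ≈ 1.83.

L/S = 1.83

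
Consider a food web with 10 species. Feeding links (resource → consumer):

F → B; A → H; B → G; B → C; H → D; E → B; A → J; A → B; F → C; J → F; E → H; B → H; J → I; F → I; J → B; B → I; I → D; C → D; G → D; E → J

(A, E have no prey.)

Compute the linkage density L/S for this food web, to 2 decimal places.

L/S = 2.00

There are L = 20 links among S = 10 species.
L/S = 20/10 = 2.0000 ≈ 2.00.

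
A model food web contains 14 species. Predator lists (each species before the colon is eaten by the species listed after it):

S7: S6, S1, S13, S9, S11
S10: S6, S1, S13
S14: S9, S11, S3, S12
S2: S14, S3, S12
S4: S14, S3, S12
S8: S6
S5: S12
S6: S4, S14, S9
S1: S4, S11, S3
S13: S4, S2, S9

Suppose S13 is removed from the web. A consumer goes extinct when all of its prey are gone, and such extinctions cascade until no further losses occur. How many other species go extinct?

1

Remove S13.
Round 1: S2 (all prey gone) → extinct.
No further losses. Total secondary extinctions: 1.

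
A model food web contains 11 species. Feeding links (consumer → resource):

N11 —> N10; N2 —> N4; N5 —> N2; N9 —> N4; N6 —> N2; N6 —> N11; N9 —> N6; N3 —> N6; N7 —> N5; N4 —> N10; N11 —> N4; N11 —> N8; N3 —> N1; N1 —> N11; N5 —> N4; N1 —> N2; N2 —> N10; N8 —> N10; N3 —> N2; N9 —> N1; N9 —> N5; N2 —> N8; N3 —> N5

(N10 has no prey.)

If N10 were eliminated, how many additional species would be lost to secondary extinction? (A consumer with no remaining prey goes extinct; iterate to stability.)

Remove N10.
Round 1: N4 (all prey gone), N8 (all prey gone) → extinct.
Round 2: N11 (all prey gone), N2 (all prey gone) → extinct.
Round 3: N1 (all prey gone), N5 (all prey gone), N6 (all prey gone) → extinct.
Round 4: N3 (all prey gone), N7 (all prey gone), N9 (all prey gone) → extinct.
No further losses. Total secondary extinctions: 10.

10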